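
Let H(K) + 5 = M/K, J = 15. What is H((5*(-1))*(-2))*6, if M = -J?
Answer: -39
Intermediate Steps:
M = -15 (M = -1*15 = -15)
H(K) = -5 - 15/K
H((5*(-1))*(-2))*6 = (-5 - 15/((5*(-1))*(-2)))*6 = (-5 - 15/((-5*(-2))))*6 = (-5 - 15/10)*6 = (-5 - 15*1/10)*6 = (-5 - 3/2)*6 = -13/2*6 = -39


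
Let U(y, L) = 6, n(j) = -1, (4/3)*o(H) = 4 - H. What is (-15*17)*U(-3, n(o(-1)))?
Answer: -1530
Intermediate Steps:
o(H) = 3 - 3*H/4 (o(H) = 3*(4 - H)/4 = 3 - 3*H/4)
(-15*17)*U(-3, n(o(-1))) = -15*17*6 = -255*6 = -1530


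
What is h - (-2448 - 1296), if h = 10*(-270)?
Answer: 1044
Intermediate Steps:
h = -2700
h - (-2448 - 1296) = -2700 - (-2448 - 1296) = -2700 - 1*(-3744) = -2700 + 3744 = 1044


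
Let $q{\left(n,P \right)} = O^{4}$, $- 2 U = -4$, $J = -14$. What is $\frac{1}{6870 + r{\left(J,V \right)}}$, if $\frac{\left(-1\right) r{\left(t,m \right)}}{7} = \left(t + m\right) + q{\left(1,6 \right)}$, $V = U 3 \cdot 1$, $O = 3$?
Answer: $\frac{1}{6359} \approx 0.00015726$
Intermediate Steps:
$U = 2$ ($U = \left(- \frac{1}{2}\right) \left(-4\right) = 2$)
$q{\left(n,P \right)} = 81$ ($q{\left(n,P \right)} = 3^{4} = 81$)
$V = 6$ ($V = 2 \cdot 3 \cdot 1 = 6 \cdot 1 = 6$)
$r{\left(t,m \right)} = -567 - 7 m - 7 t$ ($r{\left(t,m \right)} = - 7 \left(\left(t + m\right) + 81\right) = - 7 \left(\left(m + t\right) + 81\right) = - 7 \left(81 + m + t\right) = -567 - 7 m - 7 t$)
$\frac{1}{6870 + r{\left(J,V \right)}} = \frac{1}{6870 - 511} = \frac{1}{6359}$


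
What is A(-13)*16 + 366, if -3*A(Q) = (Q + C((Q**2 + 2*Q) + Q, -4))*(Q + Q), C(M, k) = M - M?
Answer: -4310/3 ≈ -1436.7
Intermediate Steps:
C(M, k) = 0
A(Q) = -2*Q**2/3 (A(Q) = -(Q + 0)*(Q + Q)/3 = -Q*2*Q/3 = -2*Q**2/3)
A(-13)*16 + 366 = -2/3*(-13)**2*16 + 366 = -2/3*169*16 + 366 = -338/3*16 + 366 = -5408/3 + 366 = -4310/3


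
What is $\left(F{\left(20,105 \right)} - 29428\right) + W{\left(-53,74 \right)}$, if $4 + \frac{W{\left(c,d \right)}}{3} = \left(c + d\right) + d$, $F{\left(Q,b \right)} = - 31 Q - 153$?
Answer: $-29928$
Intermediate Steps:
$F{\left(Q,b \right)} = -153 - 31 Q$
$W{\left(c,d \right)} = -12 + 3 c + 6 d$ ($W{\left(c,d \right)} = -12 + 3 \left(\left(c + d\right) + d\right) = -12 + 3 \left(c + 2 d\right) = -12 + \left(3 c + 6 d\right) = -12 + 3 c + 6 d$)
$\left(F{\left(20,105 \right)} - 29428\right) + W{\left(-53,74 \right)} = \left(\left(-153 - 620\right) - 29428\right) + \left(-12 + 3 \left(-53\right) + 6 \cdot 74\right) = \left(\left(-153 - 620\right) - 29428\right) - -273 = \left(-773 - 29428\right) + 273 = -30201 + 273 = -29928$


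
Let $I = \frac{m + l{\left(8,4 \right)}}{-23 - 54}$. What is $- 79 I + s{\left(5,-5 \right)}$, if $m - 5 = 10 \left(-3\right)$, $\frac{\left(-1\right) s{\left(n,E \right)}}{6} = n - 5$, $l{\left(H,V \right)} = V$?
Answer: $- \frac{237}{11} \approx -21.545$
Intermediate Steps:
$s{\left(n,E \right)} = 30 - 6 n$ ($s{\left(n,E \right)} = - 6 \left(n - 5\right) = - 6 \left(-5 + n\right) = 30 - 6 n$)
$m = -25$ ($m = 5 + 10 \left(-3\right) = 5 - 30 = -25$)
$I = \frac{3}{11}$ ($I = \frac{-25 + 4}{-23 - 54} = - \frac{21}{-77} = \left(-21\right) \left(- \frac{1}{77}\right) = \frac{3}{11} \approx 0.27273$)
$- 79 I + s{\left(5,-5 \right)} = \left(-79\right) \frac{3}{11} + \left(30 - 30\right) = - \frac{237}{11} + \left(30 - 30\right) = - \frac{237}{11} + 0 = - \frac{237}{11}$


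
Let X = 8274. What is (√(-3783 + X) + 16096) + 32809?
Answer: 48905 + 3*√499 ≈ 48972.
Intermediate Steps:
(√(-3783 + X) + 16096) + 32809 = (√(-3783 + 8274) + 16096) + 32809 = (√4491 + 16096) + 32809 = (3*√499 + 16096) + 32809 = (16096 + 3*√499) + 32809 = 48905 + 3*√499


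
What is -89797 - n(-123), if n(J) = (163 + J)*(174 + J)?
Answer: -91837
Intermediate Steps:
-89797 - n(-123) = -89797 - (28362 + (-123)² + 337*(-123)) = -89797 - (28362 + 15129 - 41451) = -89797 - 1*2040 = -89797 - 2040 = -91837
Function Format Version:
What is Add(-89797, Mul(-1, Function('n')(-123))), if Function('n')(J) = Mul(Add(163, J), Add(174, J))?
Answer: -91837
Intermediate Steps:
Add(-89797, Mul(-1, Function('n')(-123))) = Add(-89797, Mul(-1, Add(28362, Pow(-123, 2), Mul(337, -123)))) = Add(-89797, Mul(-1, Add(28362, 15129, -41451))) = Add(-89797, Mul(-1, 2040)) = Add(-89797, -2040) = -91837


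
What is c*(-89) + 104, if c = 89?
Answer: -7817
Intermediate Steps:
c*(-89) + 104 = 89*(-89) + 104 = -7921 + 104 = -7817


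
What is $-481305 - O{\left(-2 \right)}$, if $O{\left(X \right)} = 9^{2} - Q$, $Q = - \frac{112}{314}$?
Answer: $- \frac{75577658}{157} \approx -4.8139 \cdot 10^{5}$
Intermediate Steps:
$Q = - \frac{56}{157}$ ($Q = \left(-112\right) \frac{1}{314} = - \frac{56}{157} \approx -0.35669$)
$O{\left(X \right)} = \frac{12773}{157}$ ($O{\left(X \right)} = 9^{2} - - \frac{56}{157} = 81 + \frac{56}{157} = \frac{12773}{157}$)
$-481305 - O{\left(-2 \right)} = -481305 - \frac{12773}{157} = - \frac{75577658}{157}$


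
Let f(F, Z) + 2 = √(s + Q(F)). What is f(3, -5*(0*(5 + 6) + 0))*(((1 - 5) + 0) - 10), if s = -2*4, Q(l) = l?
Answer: 28 - 14*I*√5 ≈ 28.0 - 31.305*I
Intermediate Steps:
s = -8
f(F, Z) = -2 + √(-8 + F)
f(3, -5*(0*(5 + 6) + 0))*(((1 - 5) + 0) - 10) = (-2 + √(-8 + 3))*(((1 - 5) + 0) - 10) = (-2 + √(-5))*((-4 + 0) - 10) = (-2 + I*√5)*(-4 - 10) = (-2 + I*√5)*(-14) = 28 - 14*I*√5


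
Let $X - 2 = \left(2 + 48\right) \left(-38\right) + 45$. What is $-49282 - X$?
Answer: $-47429$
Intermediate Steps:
$X = -1853$ ($X = 2 + \left(\left(2 + 48\right) \left(-38\right) + 45\right) = 2 + \left(50 \left(-38\right) + 45\right) = 2 + \left(-1900 + 45\right) = 2 - 1855 = -1853$)
$-49282 - X = -49282 - -1853 = -49282 + 1853 = -47429$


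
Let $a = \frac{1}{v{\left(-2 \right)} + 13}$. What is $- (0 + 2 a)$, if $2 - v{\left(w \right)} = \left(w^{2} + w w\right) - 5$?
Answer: $- \frac{1}{6} \approx -0.16667$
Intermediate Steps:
$v{\left(w \right)} = 7 - 2 w^{2}$ ($v{\left(w \right)} = 2 - \left(\left(w^{2} + w w\right) - 5\right) = 2 - \left(\left(w^{2} + w^{2}\right) - 5\right) = 2 - \left(2 w^{2} - 5\right) = 2 - \left(-5 + 2 w^{2}\right) = 7 - 2 w^{2}$)
$a = \frac{1}{12}$ ($a = \frac{1}{\left(7 - 2 \left(-2\right)^{2}\right) + 13} = \frac{1}{\left(7 - 8\right) + 13} = \frac{1}{-1 + 13} = \frac{1}{12} \approx 0.083333$)
$- (0 + 2 a) = - (0 + 2 \cdot \frac{1}{12}) = - (0 + \frac{1}{6}) = \left(-1\right) \frac{1}{6} = - \frac{1}{6}$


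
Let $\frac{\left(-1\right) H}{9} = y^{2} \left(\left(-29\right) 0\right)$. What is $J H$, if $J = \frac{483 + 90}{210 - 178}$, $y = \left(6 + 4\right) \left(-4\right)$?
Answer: $0$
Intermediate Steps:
$y = -40$ ($y = 10 \left(-4\right) = -40$)
$J = \frac{573}{32} \approx 17.906$
$H = 0$ ($H = - 9 \left(-40\right)^{2} \left(\left(-29\right) 0\right) = - 9 \cdot 1600 \cdot 0 = \left(-9\right) 0 = 0$)
$J H = \frac{573}{32} \cdot 0 = 0$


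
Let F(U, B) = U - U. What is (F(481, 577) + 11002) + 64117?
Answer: 75119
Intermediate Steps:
F(U, B) = 0
(F(481, 577) + 11002) + 64117 = (0 + 11002) + 64117 = 11002 + 64117 = 75119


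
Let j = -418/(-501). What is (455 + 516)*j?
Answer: 405878/501 ≈ 810.14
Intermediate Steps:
j = 418/501 (j = -418*(-1/501) = 418/501 ≈ 0.83433)
(455 + 516)*j = (455 + 516)*(418/501) = 971*(418/501) = 405878/501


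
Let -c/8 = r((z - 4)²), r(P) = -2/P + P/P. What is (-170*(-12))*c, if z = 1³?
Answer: -38080/3 ≈ -12693.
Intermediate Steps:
z = 1
r(P) = 1 - 2/P (r(P) = -2/P + 1 = 1 - 2/P)
c = -56/9 (c = -8*(-2 + (1 - 4)²)/((1 - 4)²) = -8*(-2 + (-3)²)/((-3)²) = -8*(-2 + 9)/9 = -8*7/9 = -56/9 ≈ -6.2222)
(-170*(-12))*c = -170*(-12)*(-56/9) = 2040*(-56/9) = -38080/3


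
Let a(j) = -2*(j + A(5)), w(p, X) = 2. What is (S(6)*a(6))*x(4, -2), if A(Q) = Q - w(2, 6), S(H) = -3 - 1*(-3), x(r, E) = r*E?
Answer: 0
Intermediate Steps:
x(r, E) = E*r
S(H) = 0 (S(H) = -3 + 3 = 0)
A(Q) = -2 + Q (A(Q) = Q - 1*2 = Q - 2 = -2 + Q)
a(j) = -6 - 2*j (a(j) = -2*(j + (-2 + 5)) = -2*(j + 3) = -2*(3 + j) = -6 - 2*j)
(S(6)*a(6))*x(4, -2) = (0*(-6 - 2*6))*(-2*4) = (0*(-6 - 12))*(-8) = (0*(-18))*(-8) = 0*(-8) = 0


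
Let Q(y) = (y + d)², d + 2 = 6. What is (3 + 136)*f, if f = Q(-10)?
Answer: 5004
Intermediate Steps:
d = 4 (d = -2 + 6 = 4)
Q(y) = (4 + y)² (Q(y) = (y + 4)² = (4 + y)²)
f = 36 (f = (4 - 10)² = (-6)² = 36)
(3 + 136)*f = (3 + 136)*36 = 139*36 = 5004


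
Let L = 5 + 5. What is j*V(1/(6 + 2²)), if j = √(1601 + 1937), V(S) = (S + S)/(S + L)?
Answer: 2*√3538/101 ≈ 1.1778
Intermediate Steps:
L = 10
V(S) = 2*S/(10 + S) (V(S) = (S + S)/(S + 10) = (2*S)/(10 + S) = 2*S/(10 + S))
j = √3538 ≈ 59.481
j*V(1/(6 + 2²)) = √3538*(2/((6 + 2²)*(10 + 1/(6 + 2²)))) = √3538*(2/((6 + 4)*(10 + 1/(6 + 4)))) = √3538*(2/(10*(10 + 1/10))) = √3538*(2*(⅒)/(10 + ⅒)) = √3538*(2*(⅒)/(101/10)) = √3538*(2*(⅒)*(10/101)) = √3538*(2/101) = 2*√3538/101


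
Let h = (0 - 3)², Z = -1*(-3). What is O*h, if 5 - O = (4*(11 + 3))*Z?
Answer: -1467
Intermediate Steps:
Z = 3
h = 9 (h = (-3)² = 9)
O = -163 (O = 5 - 4*(11 + 3)*3 = 5 - 4*14*3 = 5 - 56*3 = 5 - 1*168 = 5 - 168 = -163)
O*h = -163*9 = -1467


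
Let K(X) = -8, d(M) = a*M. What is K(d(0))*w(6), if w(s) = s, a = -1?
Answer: -48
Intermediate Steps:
d(M) = -M
K(d(0))*w(6) = -8*6 = -48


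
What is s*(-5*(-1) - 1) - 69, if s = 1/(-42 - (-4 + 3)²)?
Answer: -2971/43 ≈ -69.093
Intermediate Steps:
s = -1/43 (s = 1/(-42 - 1*(-1)²) = 1/(-42 - 1*1) = 1/(-42 - 1) = 1/(-43) = -1/43 ≈ -0.023256)
s*(-5*(-1) - 1) - 69 = -(-5*(-1) - 1)/43 - 69 = -(5 - 1)/43 - 69 = -1/43*4 - 69 = -4/43 - 69 = -2971/43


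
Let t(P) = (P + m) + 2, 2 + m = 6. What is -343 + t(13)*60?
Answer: 797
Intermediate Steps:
m = 4 (m = -2 + 6 = 4)
t(P) = 6 + P (t(P) = (P + 4) + 2 = (4 + P) + 2 = 6 + P)
-343 + t(13)*60 = -343 + (6 + 13)*60 = -343 + 19*60 = -343 + 1140 = 797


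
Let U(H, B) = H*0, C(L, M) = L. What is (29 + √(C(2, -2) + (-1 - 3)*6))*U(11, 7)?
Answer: 0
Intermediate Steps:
U(H, B) = 0
(29 + √(C(2, -2) + (-1 - 3)*6))*U(11, 7) = (29 + √(2 + (-1 - 3)*6))*0 = (29 + √(2 - 4*6))*0 = (29 + √(2 - 24))*0 = (29 + √(-22))*0 = (29 + I*√22)*0 = 0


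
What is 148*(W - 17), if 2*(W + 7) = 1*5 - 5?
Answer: -3552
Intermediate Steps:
W = -7 (W = -7 + (1*5 - 5)/2 = -7 + (5 - 5)/2 = -7 + (½)*0 = -7 + 0 = -7)
148*(W - 17) = 148*(-7 - 17) = 148*(-24) = -3552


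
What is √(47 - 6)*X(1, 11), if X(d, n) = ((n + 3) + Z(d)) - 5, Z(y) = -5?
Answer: 4*√41 ≈ 25.612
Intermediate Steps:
X(d, n) = -7 + n (X(d, n) = ((n + 3) - 5) - 5 = ((3 + n) - 5) - 5 = (-2 + n) - 5 = -7 + n)
√(47 - 6)*X(1, 11) = √(47 - 6)*(-7 + 11) = √41*4 = 4*√41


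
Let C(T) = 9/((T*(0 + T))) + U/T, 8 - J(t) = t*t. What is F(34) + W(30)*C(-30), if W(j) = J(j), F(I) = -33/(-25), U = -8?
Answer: -3682/15 ≈ -245.47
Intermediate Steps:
F(I) = 33/25 (F(I) = -33*(-1/25) = 33/25)
J(t) = 8 - t² (J(t) = 8 - t*t = 8 - t²)
C(T) = -8/T + 9/T² (C(T) = 9/((T*(0 + T))) - 8/T = 9/((T*T)) - 8/T = 9/(T²) - 8/T = 9/T² - 8/T = -8/T + 9/T²)
W(j) = 8 - j²
F(34) + W(30)*C(-30) = 33/25 + (8 - 1*30²)*((9 - 8*(-30))/(-30)²) = 33/25 + (8 - 1*900)*((9 + 240)/900) = 33/25 + (8 - 900)*((1/900)*249) = 33/25 - 892*83/300 = 33/25 - 18509/75 = -3682/15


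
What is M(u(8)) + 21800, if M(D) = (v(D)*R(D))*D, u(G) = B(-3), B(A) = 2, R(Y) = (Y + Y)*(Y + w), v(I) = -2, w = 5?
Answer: 21688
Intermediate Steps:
R(Y) = 2*Y*(5 + Y) (R(Y) = (Y + Y)*(Y + 5) = (2*Y)*(5 + Y) = 2*Y*(5 + Y))
u(G) = 2
M(D) = -4*D²*(5 + D) (M(D) = (-4*D*(5 + D))*D = -4*D²*(5 + D))
M(u(8)) + 21800 = 4*2²*(-5 - 1*2) + 21800 = 4*4*(-5 - 2) + 21800 = 4*4*(-7) + 21800 = -112 + 21800 = 21688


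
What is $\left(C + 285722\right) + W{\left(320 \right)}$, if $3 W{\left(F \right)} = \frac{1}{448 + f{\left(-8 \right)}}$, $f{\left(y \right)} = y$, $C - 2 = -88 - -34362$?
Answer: $\frac{422397361}{1320} \approx 3.2 \cdot 10^{5}$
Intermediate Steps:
$C = 34276$ ($C = 2 - -34274 = 2 + \left(-88 + 34362\right) = 2 + 34274 = 34276$)
$W{\left(F \right)} = \frac{1}{1320}$ ($W{\left(F \right)} = \frac{1}{3 \left(448 - 8\right)} = \frac{1}{3 \cdot 440} = \frac{1}{3} \cdot \frac{1}{440} = \frac{1}{1320}$)
$\left(C + 285722\right) + W{\left(320 \right)} = \left(34276 + 285722\right) + \frac{1}{1320} = 319998 + \frac{1}{1320} = \frac{422397361}{1320}$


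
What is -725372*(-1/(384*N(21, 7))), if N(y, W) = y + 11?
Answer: 181343/3072 ≈ 59.031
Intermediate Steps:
N(y, W) = 11 + y
-725372*(-1/(384*N(21, 7))) = -725372*(-1/(384*(11 + 21))) = -725372/((-384*32)) = -725372/(-12288) = -725372*(-1/12288) = 181343/3072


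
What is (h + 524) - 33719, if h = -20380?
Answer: -53575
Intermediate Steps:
(h + 524) - 33719 = (-20380 + 524) - 33719 = -19856 - 33719 = -53575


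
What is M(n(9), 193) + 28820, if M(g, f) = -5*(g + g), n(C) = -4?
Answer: 28860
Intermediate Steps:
M(g, f) = -10*g
M(n(9), 193) + 28820 = -10*(-4) + 28820 = 40 + 28820 = 28860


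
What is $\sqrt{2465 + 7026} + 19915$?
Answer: $19915 + \sqrt{9491} \approx 20012.0$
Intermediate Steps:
$\sqrt{2465 + 7026} + 19915 = \sqrt{9491} + 19915 = 19915 + \sqrt{9491}$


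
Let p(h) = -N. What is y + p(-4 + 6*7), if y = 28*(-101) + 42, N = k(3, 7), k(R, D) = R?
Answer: -2789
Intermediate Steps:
N = 3
p(h) = -3 (p(h) = -1*3 = -3)
y = -2786 (y = -2828 + 42 = -2786)
y + p(-4 + 6*7) = -2786 - 3 = -2789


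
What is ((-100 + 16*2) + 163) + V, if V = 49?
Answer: 144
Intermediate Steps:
((-100 + 16*2) + 163) + V = ((-100 + 16*2) + 163) + 49 = ((-100 + 32) + 163) + 49 = (-68 + 163) + 49 = 95 + 49 = 144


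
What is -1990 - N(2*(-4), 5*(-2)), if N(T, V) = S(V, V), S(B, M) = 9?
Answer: -1999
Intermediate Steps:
N(T, V) = 9
-1990 - N(2*(-4), 5*(-2)) = -1990 - 1*9 = -1990 - 9 = -1999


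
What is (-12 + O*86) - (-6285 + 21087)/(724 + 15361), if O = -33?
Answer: -45857052/16085 ≈ -2850.9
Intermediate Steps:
(-12 + O*86) - (-6285 + 21087)/(724 + 15361) = (-12 - 33*86) - (-6285 + 21087)/(724 + 15361) = (-12 - 2838) - 14802/16085 = -2850 - 14802/16085 = -45857052/16085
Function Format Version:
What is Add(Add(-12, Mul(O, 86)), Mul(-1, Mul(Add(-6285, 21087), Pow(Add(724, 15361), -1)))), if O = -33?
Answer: Rational(-45857052, 16085) ≈ -2850.9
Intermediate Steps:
Add(Add(-12, Mul(O, 86)), Mul(-1, Mul(Add(-6285, 21087), Pow(Add(724, 15361), -1)))) = Add(Add(-12, Mul(-33, 86)), Mul(-1, Mul(Add(-6285, 21087), Pow(Add(724, 15361), -1)))) = Add(Add(-12, -2838), Mul(-1, Mul(14802, Pow(16085, -1)))) = Add(-2850, Mul(-1, Mul(14802, Rational(1, 16085)))) = Add(-2850, Mul(-1, Rational(14802, 16085))) = Add(-2850, Rational(-14802, 16085)) = Rational(-45857052, 16085)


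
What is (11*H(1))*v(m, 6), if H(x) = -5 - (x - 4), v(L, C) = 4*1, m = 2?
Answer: -88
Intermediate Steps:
v(L, C) = 4
H(x) = -1 - x (H(x) = -5 - (-4 + x) = -5 + (4 - x) = -1 - x)
(11*H(1))*v(m, 6) = (11*(-1 - 1*1))*4 = (11*(-1 - 1))*4 = (11*(-2))*4 = -22*4 = -88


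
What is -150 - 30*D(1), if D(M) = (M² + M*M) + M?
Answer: -240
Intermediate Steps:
D(M) = M + 2*M² (D(M) = (M² + M²) + M = 2*M² + M = M + 2*M²)
-150 - 30*D(1) = -150 - 30*(1 + 2*1) = -150 - 30*(1 + 2) = -150 - 30*3 = -150 - 90 = -240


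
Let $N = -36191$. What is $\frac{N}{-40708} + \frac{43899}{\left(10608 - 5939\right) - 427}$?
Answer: $\frac{323427119}{28780556} \approx 11.238$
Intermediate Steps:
$\frac{N}{-40708} + \frac{43899}{\left(10608 - 5939\right) - 427} = - \frac{36191}{-40708} + \frac{43899}{\left(10608 - 5939\right) - 427} = \left(-36191\right) \left(- \frac{1}{40708}\right) + \frac{43899}{4669 - 427} = \frac{36191}{40708} + \frac{43899}{4242} = \frac{36191}{40708} + 43899 \cdot \frac{1}{4242} = \frac{36191}{40708} + \frac{14633}{1414} = \frac{323427119}{28780556}$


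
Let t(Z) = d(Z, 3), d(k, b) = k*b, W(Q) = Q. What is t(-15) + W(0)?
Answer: -45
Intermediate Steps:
d(k, b) = b*k
t(Z) = 3*Z
t(-15) + W(0) = 3*(-15) + 0 = -45 + 0 = -45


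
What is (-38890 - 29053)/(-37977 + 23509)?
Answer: 67943/14468 ≈ 4.6961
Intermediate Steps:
(-38890 - 29053)/(-37977 + 23509) = -67943/(-14468) = -67943*(-1/14468) = 67943/14468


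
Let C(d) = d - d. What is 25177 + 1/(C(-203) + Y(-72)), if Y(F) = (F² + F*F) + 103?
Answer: 263628368/10471 ≈ 25177.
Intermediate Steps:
C(d) = 0
Y(F) = 103 + 2*F² (Y(F) = (F² + F²) + 103 = 2*F² + 103 = 103 + 2*F²)
25177 + 1/(C(-203) + Y(-72)) = 25177 + 1/(0 + (103 + 2*(-72)²)) = 25177 + 1/(0 + (103 + 2*5184)) = 25177 + 1/(0 + (103 + 10368)) = 25177 + 1/(0 + 10471) = 25177 + 1/10471 = 263628368/10471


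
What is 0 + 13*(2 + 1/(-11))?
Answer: 273/11 ≈ 24.818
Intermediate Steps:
0 + 13*(2 + 1/(-11)) = 0 + 13*(2 - 1/11) = 0 + 13*(21/11) = 0 + 273/11 = 273/11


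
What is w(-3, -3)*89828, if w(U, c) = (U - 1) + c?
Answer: -628796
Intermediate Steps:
w(U, c) = -1 + U + c (w(U, c) = (-1 + U) + c = -1 + U + c)
w(-3, -3)*89828 = (-1 - 3 - 3)*89828 = -7*89828 = -628796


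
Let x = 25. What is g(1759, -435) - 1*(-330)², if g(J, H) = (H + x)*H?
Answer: 69450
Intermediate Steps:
g(J, H) = H*(25 + H) (g(J, H) = (H + 25)*H = (25 + H)*H = H*(25 + H))
g(1759, -435) - 1*(-330)² = -435*(25 - 435) - 1*(-330)² = -435*(-410) - 1*108900 = 178350 - 108900 = 69450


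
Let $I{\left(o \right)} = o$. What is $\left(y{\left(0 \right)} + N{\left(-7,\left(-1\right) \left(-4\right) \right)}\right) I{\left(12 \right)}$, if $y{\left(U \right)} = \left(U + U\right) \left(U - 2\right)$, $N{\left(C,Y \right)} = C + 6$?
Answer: $-12$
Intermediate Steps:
$N{\left(C,Y \right)} = 6 + C$
$y{\left(U \right)} = 2 U \left(-2 + U\right)$
$\left(y{\left(0 \right)} + N{\left(-7,\left(-1\right) \left(-4\right) \right)}\right) I{\left(12 \right)} = \left(2 \cdot 0 \left(-2 + 0\right) + \left(6 - 7\right)\right) 12 = \left(2 \cdot 0 \left(-2\right) - 1\right) 12 = \left(0 - 1\right) 12 = \left(-1\right) 12 = -12$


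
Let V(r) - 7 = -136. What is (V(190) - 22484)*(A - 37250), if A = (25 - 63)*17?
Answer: 856942248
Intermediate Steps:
A = -646 (A = -38*17 = -646)
V(r) = -129 (V(r) = 7 - 136 = -129)
(V(190) - 22484)*(A - 37250) = (-129 - 22484)*(-646 - 37250) = -22613*(-37896) = 856942248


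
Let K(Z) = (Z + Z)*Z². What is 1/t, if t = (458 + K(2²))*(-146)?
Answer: -1/85556 ≈ -1.1688e-5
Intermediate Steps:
K(Z) = 2*Z³ (K(Z) = (2*Z)*Z² = 2*Z³)
t = -85556 (t = (458 + 2*(2²)³)*(-146) = (458 + 2*4³)*(-146) = (458 + 2*64)*(-146) = (458 + 128)*(-146) = 586*(-146) = -85556)
1/t = 1/(-85556) = -1/85556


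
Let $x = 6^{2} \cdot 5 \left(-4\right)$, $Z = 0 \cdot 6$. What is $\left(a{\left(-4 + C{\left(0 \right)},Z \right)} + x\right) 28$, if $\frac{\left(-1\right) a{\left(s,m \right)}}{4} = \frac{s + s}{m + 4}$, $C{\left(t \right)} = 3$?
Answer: $-20104$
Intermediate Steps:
$Z = 0$
$a{\left(s,m \right)} = - \frac{8 s}{4 + m}$ ($a{\left(s,m \right)} = - 4 \frac{s + s}{m + 4} = - 4 \frac{2 s}{4 + m} = - \frac{8 s}{4 + m}$)
$x = -720$ ($x = 36 \cdot 5 \left(-4\right) = 180 \left(-4\right) = -720$)
$\left(a{\left(-4 + C{\left(0 \right)},Z \right)} + x\right) 28 = \left(- \frac{8 \left(-4 + 3\right)}{4 + 0} - 720\right) 28 = \left(\left(-8\right) \left(-1\right) \frac{1}{4} - 720\right) 28 = \left(2 - 720\right) 28 = \left(-718\right) 28 = -20104$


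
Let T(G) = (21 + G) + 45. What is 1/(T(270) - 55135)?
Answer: -1/54799 ≈ -1.8249e-5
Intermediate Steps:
T(G) = 66 + G
1/(T(270) - 55135) = 1/((66 + 270) - 55135) = 1/(336 - 55135) = 1/(-54799) = -1/54799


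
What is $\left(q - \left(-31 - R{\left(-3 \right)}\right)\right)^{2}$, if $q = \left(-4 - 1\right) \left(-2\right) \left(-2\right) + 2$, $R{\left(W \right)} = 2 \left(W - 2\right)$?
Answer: $9$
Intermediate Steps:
$R{\left(W \right)} = -4 + 2 W$ ($R{\left(W \right)} = 2 \left(-2 + W\right) = -4 + 2 W$)
$q = -18$ ($q = \left(-5\right) \left(-2\right) \left(-2\right) + 2 = 10 \left(-2\right) + 2 = -20 + 2 = -18$)
$\left(q - \left(-31 - R{\left(-3 \right)}\right)\right)^{2} = \left(-18 + \left(\left(6 \cdot 7 + \left(-4 + 2 \left(-3\right)\right)\right) - 11\right)\right)^{2} = \left(-18 + \left(\left(42 - 10\right) - 11\right)\right)^{2} = \left(-18 + \left(32 - 11\right)\right)^{2} = \left(-18 + 21\right)^{2} = 3^{2} = 9$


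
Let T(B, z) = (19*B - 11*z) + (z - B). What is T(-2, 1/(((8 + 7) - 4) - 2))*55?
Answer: -18370/9 ≈ -2041.1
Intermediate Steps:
T(B, z) = -10*z + 18*B (T(B, z) = (-11*z + 19*B) + (z - B) = -10*z + 18*B)
T(-2, 1/(((8 + 7) - 4) - 2))*55 = (-10/(((8 + 7) - 4) - 2) + 18*(-2))*55 = (-10/((15 - 4) - 2) - 36)*55 = (-10/(11 - 2) - 36)*55 = (-10/9 - 36)*55 = -334/9*55 = -18370/9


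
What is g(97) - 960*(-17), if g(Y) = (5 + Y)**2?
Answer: 26724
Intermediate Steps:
g(97) - 960*(-17) = (5 + 97)**2 - 960*(-17) = 102**2 - 1*(-16320) = 10404 + 16320 = 26724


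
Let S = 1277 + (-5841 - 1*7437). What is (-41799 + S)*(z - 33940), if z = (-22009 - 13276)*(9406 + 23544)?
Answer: 62551898322000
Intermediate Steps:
z = -1162640750 (z = -35285*32950 = -1162640750)
S = -12001 (S = 1277 + (-5841 - 7437) = 1277 - 13278 = -12001)
(-41799 + S)*(z - 33940) = (-41799 - 12001)*(-1162640750 - 33940) = -53800*(-1162674690) = 62551898322000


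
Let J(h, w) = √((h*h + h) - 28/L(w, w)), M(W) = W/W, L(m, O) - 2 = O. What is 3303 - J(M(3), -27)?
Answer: 3303 - √78/5 ≈ 3301.2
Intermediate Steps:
L(m, O) = 2 + O
M(W) = 1
J(h, w) = √(h + h² - 28/(2 + w)) (J(h, w) = √((h*h + h) - 28/(2 + w)) = √((h² + h) - 28/(2 + w)) = √((h + h²) - 28/(2 + w)) = √(h + h² - 28/(2 + w)))
3303 - J(M(3), -27) = 3303 - √((-28 + 1*(1 + 1)*(2 - 27))/(2 - 27)) = 3303 - √((-28 + 1*2*(-25))/(-25)) = 3303 - √(-(-28 - 50)/25) = 3303 - √(-1/25*(-78)) = 3303 - √(78/25) = 3303 - √78/5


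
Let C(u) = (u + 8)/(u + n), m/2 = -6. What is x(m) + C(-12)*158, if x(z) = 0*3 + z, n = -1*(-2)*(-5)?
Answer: 184/11 ≈ 16.727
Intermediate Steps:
n = -10 (n = 2*(-5) = -10)
m = -12 (m = 2*(-6) = -12)
C(u) = (8 + u)/(-10 + u) (C(u) = (u + 8)/(u - 10) = (8 + u)/(-10 + u))
x(z) = z (x(z) = 0 + z = z)
x(m) + C(-12)*158 = -12 + ((8 - 12)/(-10 - 12))*158 = -12 + (-4/(-22))*158 = -12 - 1/22*(-4)*158 = -12 + (2/11)*158 = -12 + 316/11 = 184/11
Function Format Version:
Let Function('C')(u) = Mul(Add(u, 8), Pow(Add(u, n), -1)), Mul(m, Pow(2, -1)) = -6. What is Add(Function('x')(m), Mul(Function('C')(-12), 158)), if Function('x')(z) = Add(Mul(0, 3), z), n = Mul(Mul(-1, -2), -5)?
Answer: Rational(184, 11) ≈ 16.727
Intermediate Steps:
n = -10 (n = Mul(2, -5) = -10)
m = -12 (m = Mul(2, -6) = -12)
Function('C')(u) = Mul(Pow(Add(-10, u), -1), Add(8, u)) (Function('C')(u) = Mul(Add(u, 8), Pow(Add(u, -10), -1)) = Mul(Add(8, u), Pow(Add(-10, u), -1)) = Mul(Pow(Add(-10, u), -1), Add(8, u)))
Function('x')(z) = z (Function('x')(z) = Add(0, z) = z)
Add(Function('x')(m), Mul(Function('C')(-12), 158)) = Add(-12, Mul(Mul(Pow(Add(-10, -12), -1), Add(8, -12)), 158)) = Add(-12, Mul(Mul(Pow(-22, -1), -4), 158)) = Add(-12, Mul(Mul(Rational(-1, 22), -4), 158)) = Add(-12, Mul(Rational(2, 11), 158)) = Add(-12, Rational(316, 11)) = Rational(184, 11)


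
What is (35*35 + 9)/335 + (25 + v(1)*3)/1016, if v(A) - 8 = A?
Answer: 317791/85090 ≈ 3.7348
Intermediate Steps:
v(A) = 8 + A
(35*35 + 9)/335 + (25 + v(1)*3)/1016 = (35*35 + 9)/335 + (25 + (8 + 1)*3)/1016 = (1225 + 9)*(1/335) + (25 + 9*3)*(1/1016) = 1234*(1/335) + (25 + 27)*(1/1016) = 1234/335 + 52*(1/1016) = 1234/335 + 13/254 = 317791/85090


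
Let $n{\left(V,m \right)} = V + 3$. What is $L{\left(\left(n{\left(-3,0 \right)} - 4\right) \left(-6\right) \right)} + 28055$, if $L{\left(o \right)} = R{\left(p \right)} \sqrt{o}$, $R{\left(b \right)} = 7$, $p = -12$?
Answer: $28055 + 14 \sqrt{6} \approx 28089.0$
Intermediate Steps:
$n{\left(V,m \right)} = 3 + V$
$L{\left(o \right)} = 7 \sqrt{o}$
$L{\left(\left(n{\left(-3,0 \right)} - 4\right) \left(-6\right) \right)} + 28055 = 7 \sqrt{\left(\left(3 - 3\right) - 4\right) \left(-6\right)} + 28055 = 7 \sqrt{\left(0 - 4\right) \left(-6\right)} + 28055 = 7 \sqrt{\left(-4\right) \left(-6\right)} + 28055 = 7 \sqrt{24} + 28055 = 7 \cdot 2 \sqrt{6} + 28055 = 14 \sqrt{6} + 28055 = 28055 + 14 \sqrt{6}$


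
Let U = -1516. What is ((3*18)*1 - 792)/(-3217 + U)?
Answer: 738/4733 ≈ 0.15593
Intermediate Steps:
((3*18)*1 - 792)/(-3217 + U) = ((3*18)*1 - 792)/(-3217 - 1516) = (54*1 - 792)/(-4733) = (54 - 792)*(-1/4733) = -738*(-1/4733) = 738/4733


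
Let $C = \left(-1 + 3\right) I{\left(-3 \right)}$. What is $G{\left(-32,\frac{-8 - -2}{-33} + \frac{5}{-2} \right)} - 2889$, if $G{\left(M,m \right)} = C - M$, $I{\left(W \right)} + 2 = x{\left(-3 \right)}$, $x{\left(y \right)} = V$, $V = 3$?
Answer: $-2855$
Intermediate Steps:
$x{\left(y \right)} = 3$
$I{\left(W \right)} = 1$ ($I{\left(W \right)} = -2 + 3 = 1$)
$C = 2$ ($C = \left(-1 + 3\right) 1 = 2 \cdot 1 = 2$)
$G{\left(M,m \right)} = 2 - M$
$G{\left(-32,\frac{-8 - -2}{-33} + \frac{5}{-2} \right)} - 2889 = \left(2 - -32\right) - 2889 = \left(2 + 32\right) - 2889 = 34 - 2889 = -2855$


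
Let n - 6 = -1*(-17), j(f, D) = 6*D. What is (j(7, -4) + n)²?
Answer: 1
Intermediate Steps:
n = 23 (n = 6 - 1*(-17) = 6 + 17 = 23)
(j(7, -4) + n)² = (6*(-4) + 23)² = (-24 + 23)² = (-1)² = 1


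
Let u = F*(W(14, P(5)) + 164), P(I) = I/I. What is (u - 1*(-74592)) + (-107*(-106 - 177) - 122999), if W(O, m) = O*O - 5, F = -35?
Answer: -30551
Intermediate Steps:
P(I) = 1
W(O, m) = -5 + O**2 (W(O, m) = O**2 - 5 = -5 + O**2)
u = -12425 (u = -35*((-5 + 14**2) + 164) = -35*((-5 + 196) + 164) = -35*(191 + 164) = -35*355 = -12425)
(u - 1*(-74592)) + (-107*(-106 - 177) - 122999) = (-12425 - 1*(-74592)) + (-107*(-106 - 177) - 122999) = (-12425 + 74592) + (-107*(-283) - 122999) = 62167 + (30281 - 122999) = 62167 - 92718 = -30551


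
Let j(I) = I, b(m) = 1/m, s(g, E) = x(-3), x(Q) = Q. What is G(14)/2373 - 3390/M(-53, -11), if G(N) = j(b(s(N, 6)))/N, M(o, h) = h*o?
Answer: -337868323/58105278 ≈ -5.8148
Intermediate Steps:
s(g, E) = -3
G(N) = -1/(3*N) (G(N) = 1/((-3)*N) = -1/(3*N))
G(14)/2373 - 3390/M(-53, -11) = -⅓/14/2373 - 3390/((-11*(-53))) = -⅓*1/14*(1/2373) - 3390/583 = -1/42*1/2373 - 3390*1/583 = -1/99666 - 3390/583 = -337868323/58105278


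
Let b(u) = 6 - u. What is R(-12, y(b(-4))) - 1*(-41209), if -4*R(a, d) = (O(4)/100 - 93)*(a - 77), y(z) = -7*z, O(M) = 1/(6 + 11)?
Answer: 266150389/6800 ≈ 39140.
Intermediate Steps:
O(M) = 1/17
R(a, d) = -12173623/6800 + 158099*a/6800 (R(a, d) = -((1/17)/100 - 93)*(a - 77)/4 = -((1/17)*(1/100) - 93)*(-77 + a)/4 = -(1/1700 - 93)*(-77 + a)/4 = -(-158099)*(-77 + a)/6800 = -(12173623/1700 - 158099*a/1700)/4 = -12173623/6800 + 158099*a/6800)
R(-12, y(b(-4))) - 1*(-41209) = (-12173623/6800 + (158099/6800)*(-12)) - 1*(-41209) = (-12173623/6800 - 474297/1700) + 41209 = -14070811/6800 + 41209 = 266150389/6800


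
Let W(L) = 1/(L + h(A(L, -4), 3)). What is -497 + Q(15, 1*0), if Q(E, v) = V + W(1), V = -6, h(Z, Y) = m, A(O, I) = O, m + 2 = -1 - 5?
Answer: -3522/7 ≈ -503.14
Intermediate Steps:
m = -8 (m = -2 + (-1 - 5) = -2 - 6 = -8)
h(Z, Y) = -8
W(L) = 1/(-8 + L) (W(L) = 1/(L - 8) = 1/(-8 + L))
Q(E, v) = -43/7 (Q(E, v) = -6 + 1/(-8 + 1) = -6 + 1/(-7) = -6 - 1/7 = -43/7)
-497 + Q(15, 1*0) = -497 - 43/7 = -3522/7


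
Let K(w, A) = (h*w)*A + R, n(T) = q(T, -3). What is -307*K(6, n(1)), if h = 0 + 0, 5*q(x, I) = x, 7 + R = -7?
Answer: 4298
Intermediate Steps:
R = -14 (R = -7 - 7 = -14)
q(x, I) = x/5
h = 0
n(T) = T/5
K(w, A) = -14 (K(w, A) = (0*w)*A - 14 = 0*A - 14 = 0 - 14 = -14)
-307*K(6, n(1)) = -307*(-14) = 4298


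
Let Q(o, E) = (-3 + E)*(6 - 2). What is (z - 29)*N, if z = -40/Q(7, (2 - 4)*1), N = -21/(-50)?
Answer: -567/50 ≈ -11.340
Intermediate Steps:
N = 21/50 (N = -21*(-1/50) = 21/50 ≈ 0.42000)
Q(o, E) = -12 + 4*E (Q(o, E) = (-3 + E)*4 = -12 + 4*E)
z = 2 (z = -40/(-12 + 4*((2 - 4)*1)) = -40/(-12 + 4*(-2*1)) = -40/(-12 + 4*(-2)) = -40/(-12 - 8) = -40/(-20) = -40*(-1/20) = 2)
(z - 29)*N = (2 - 29)*(21/50) = -27*21/50 = -567/50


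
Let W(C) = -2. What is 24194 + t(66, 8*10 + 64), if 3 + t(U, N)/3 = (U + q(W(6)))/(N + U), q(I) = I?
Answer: 846507/35 ≈ 24186.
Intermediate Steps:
t(U, N) = -9 + 3*(-2 + U)/(N + U) (t(U, N) = -9 + 3*((U - 2)/(N + U)) = -9 + 3*((-2 + U)/(N + U)) = -9 + 3*(-2 + U)/(N + U))
24194 + t(66, 8*10 + 64) = 24194 + 3*(-2 - 3*(8*10 + 64) - 2*66)/((8*10 + 64) + 66) = 24194 + 3*(-2 - 3*(80 + 64) - 132)/((80 + 64) + 66) = 24194 + 3*(-2 - 3*144 - 132)/(144 + 66) = 24194 + 3*(-2 - 432 - 132)/210 = 24194 + 3*(1/210)*(-566) = 24194 - 283/35 = 846507/35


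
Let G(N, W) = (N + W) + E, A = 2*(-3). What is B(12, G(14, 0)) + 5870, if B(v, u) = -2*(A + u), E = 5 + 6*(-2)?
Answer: 5868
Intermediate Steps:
A = -6
E = -7 (E = 5 - 12 = -7)
G(N, W) = -7 + N + W (G(N, W) = (N + W) - 7 = -7 + N + W)
B(v, u) = 12 - 2*u (B(v, u) = -2*(-6 + u) = 12 - 2*u)
B(12, G(14, 0)) + 5870 = (12 - 2*(-7 + 14 + 0)) + 5870 = (12 - 2*7) + 5870 = (12 - 14) + 5870 = -2 + 5870 = 5868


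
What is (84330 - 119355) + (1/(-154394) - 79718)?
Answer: -17715630743/154394 ≈ -1.1474e+5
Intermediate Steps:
(84330 - 119355) + (1/(-154394) - 79718) = -35025 + (-1/154394 - 79718) = -35025 - 12307980893/154394 = -17715630743/154394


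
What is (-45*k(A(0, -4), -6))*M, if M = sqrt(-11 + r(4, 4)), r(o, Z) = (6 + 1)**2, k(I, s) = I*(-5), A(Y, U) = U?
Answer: -900*sqrt(38) ≈ -5548.0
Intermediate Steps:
k(I, s) = -5*I
r(o, Z) = 49 (r(o, Z) = 7**2 = 49)
M = sqrt(38) (M = sqrt(-11 + 49) = sqrt(38) ≈ 6.1644)
(-45*k(A(0, -4), -6))*M = (-(-225)*(-4))*sqrt(38) = (-45*20)*sqrt(38) = -900*sqrt(38)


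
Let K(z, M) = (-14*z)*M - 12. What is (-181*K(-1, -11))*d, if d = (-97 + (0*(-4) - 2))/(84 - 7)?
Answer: -270414/7 ≈ -38631.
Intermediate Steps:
K(z, M) = -12 - 14*M*z (K(z, M) = -14*M*z - 12 = -12 - 14*M*z)
d = -9/7 (d = (-97 + (0 - 2))/77 = (-97 - 2)*(1/77) = -99*1/77 = -9/7 ≈ -1.2857)
(-181*K(-1, -11))*d = -181*(-12 - 14*(-11)*(-1))*(-9/7) = -181*(-12 - 154)*(-9/7) = -181*(-166)*(-9/7) = 30046*(-9/7) = -270414/7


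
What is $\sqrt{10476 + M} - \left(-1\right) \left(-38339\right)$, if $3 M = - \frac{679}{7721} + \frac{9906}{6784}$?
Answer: $-38339 + \frac{\sqrt{20622423426371751}}{1403016} \approx -38237.0$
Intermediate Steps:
$M = \frac{5134135}{11224128}$ ($M = \frac{- \frac{679}{7721} + \frac{9906}{6784}}{3} = \frac{\left(-679\right) \frac{1}{7721} + 9906 \cdot \frac{1}{6784}}{3} = \frac{- \frac{97}{1103} + \frac{4953}{3392}}{3} = \frac{1}{3} \cdot \frac{5134135}{3741376} = \frac{5134135}{11224128} \approx 0.45742$)
$\sqrt{10476 + M} - \left(-1\right) \left(-38339\right) = \sqrt{10476 + \frac{5134135}{11224128}} - \left(-1\right) \left(-38339\right) = \sqrt{\frac{117589099063}{11224128}} - 38339 = \frac{\sqrt{20622423426371751}}{1403016} - 38339 = -38339 + \frac{\sqrt{20622423426371751}}{1403016}$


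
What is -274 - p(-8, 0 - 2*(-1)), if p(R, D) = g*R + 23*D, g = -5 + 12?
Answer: -264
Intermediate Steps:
g = 7
p(R, D) = 7*R + 23*D
-274 - p(-8, 0 - 2*(-1)) = -274 - (7*(-8) + 23*(0 - 2*(-1))) = -274 - (-56 + 23*(0 + 2)) = -274 - (-56 + 23*2) = -274 - (-56 + 46) = -274 - 1*(-10) = -274 + 10 = -264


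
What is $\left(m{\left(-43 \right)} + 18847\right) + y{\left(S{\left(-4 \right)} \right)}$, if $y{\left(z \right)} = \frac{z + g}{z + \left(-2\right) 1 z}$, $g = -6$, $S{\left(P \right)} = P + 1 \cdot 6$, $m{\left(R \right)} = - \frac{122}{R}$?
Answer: $\frac{810629}{43} \approx 18852.0$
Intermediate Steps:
$S{\left(P \right)} = 6 + P$ ($S{\left(P \right)} = P + 6 = 6 + P$)
$y{\left(z \right)} = - \frac{-6 + z}{z}$ ($y{\left(z \right)} = \frac{z - 6}{z + \left(-2\right) 1 z} = \frac{-6 + z}{z - 2 z} = \frac{-6 + z}{\left(-1\right) z} = \left(-6 + z\right) \left(- \frac{1}{z}\right) = - \frac{-6 + z}{z}$)
$\left(m{\left(-43 \right)} + 18847\right) + y{\left(S{\left(-4 \right)} \right)} = \left(- \frac{122}{-43} + 18847\right) + \frac{6 - \left(6 - 4\right)}{6 - 4} = \left(\left(-122\right) \left(- \frac{1}{43}\right) + 18847\right) + \frac{6 - 2}{2} = \left(\frac{122}{43} + 18847\right) + \frac{6 - 2}{2} = \frac{810543}{43} + \frac{1}{2} \cdot 4 = \frac{810543}{43} + 2 = \frac{810629}{43}$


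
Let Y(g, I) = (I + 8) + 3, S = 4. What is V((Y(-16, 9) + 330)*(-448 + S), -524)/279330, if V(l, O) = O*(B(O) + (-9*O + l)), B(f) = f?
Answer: 39616496/139665 ≈ 283.65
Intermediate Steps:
Y(g, I) = 11 + I (Y(g, I) = (8 + I) + 3 = 11 + I)
V(l, O) = O*(l - 8*O) (V(l, O) = O*(O + (-9*O + l)) = O*(O + (l - 9*O)) = O*(l - 8*O))
V((Y(-16, 9) + 330)*(-448 + S), -524)/279330 = -524*(((11 + 9) + 330)*(-448 + 4) - 8*(-524))/279330 = -524*((20 + 330)*(-444) + 4192)*(1/279330) = -524*(350*(-444) + 4192)*(1/279330) = -524*(-155400 + 4192)*(1/279330) = -524*(-151208)*(1/279330) = 79232992*(1/279330) = 39616496/139665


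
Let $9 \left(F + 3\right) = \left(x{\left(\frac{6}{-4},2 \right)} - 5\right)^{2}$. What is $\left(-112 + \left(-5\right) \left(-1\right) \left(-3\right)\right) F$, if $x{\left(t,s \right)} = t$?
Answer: $- \frac{7747}{36} \approx -215.19$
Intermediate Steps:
$F = \frac{61}{36}$ ($F = -3 + \frac{\left(\frac{6}{-4} - 5\right)^{2}}{9} = -3 + \frac{\left(6 \left(- \frac{1}{4}\right) - 5\right)^{2}}{9} = -3 + \frac{\left(- \frac{3}{2} - 5\right)^{2}}{9} = -3 + \frac{\left(- \frac{13}{2}\right)^{2}}{9} = -3 + \frac{1}{9} \cdot \frac{169}{4} = -3 + \frac{169}{36} = \frac{61}{36} \approx 1.6944$)
$\left(-112 + \left(-5\right) \left(-1\right) \left(-3\right)\right) F = \left(-112 + \left(-5\right) \left(-1\right) \left(-3\right)\right) \frac{61}{36} = \left(-112 + 5 \left(-3\right)\right) \frac{61}{36} = \left(-112 - 15\right) \frac{61}{36} = \left(-127\right) \frac{61}{36} = - \frac{7747}{36}$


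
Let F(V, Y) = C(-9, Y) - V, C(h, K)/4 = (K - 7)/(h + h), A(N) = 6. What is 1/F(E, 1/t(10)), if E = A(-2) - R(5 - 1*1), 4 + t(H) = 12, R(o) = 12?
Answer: 36/271 ≈ 0.13284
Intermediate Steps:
t(H) = 8 (t(H) = -4 + 12 = 8)
C(h, K) = 2*(-7 + K)/h (C(h, K) = 4*((K - 7)/(h + h)) = 4*((-7 + K)/((2*h))) = 4*((-7 + K)*(1/(2*h))) = 4*((-7 + K)/(2*h)) = 2*(-7 + K)/h)
E = -6 (E = 6 - 1*12 = 6 - 12 = -6)
F(V, Y) = 14/9 - V - 2*Y/9 (F(V, Y) = 2*(-7 + Y)/(-9) - V = 2*(-⅑)*(-7 + Y) - V = (14/9 - 2*Y/9) - V = 14/9 - V - 2*Y/9)
1/F(E, 1/t(10)) = 1/(14/9 - 1*(-6) - 2/9/8) = 1/(14/9 + 6 - 2/9*⅛) = 1/(14/9 + 6 - 1/36) = 1/(271/36) = 36/271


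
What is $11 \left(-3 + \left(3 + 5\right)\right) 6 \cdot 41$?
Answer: $13530$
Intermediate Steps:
$11 \left(-3 + \left(3 + 5\right)\right) 6 \cdot 41 = 11 \left(-3 + 8\right) 6 \cdot 41 = 11 \cdot 5 \cdot 6 \cdot 41 = 11 \cdot 30 \cdot 41 = 330 \cdot 41 = 13530$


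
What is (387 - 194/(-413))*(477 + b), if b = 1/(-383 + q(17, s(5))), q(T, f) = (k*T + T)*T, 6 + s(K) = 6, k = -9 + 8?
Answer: 29234967250/158179 ≈ 1.8482e+5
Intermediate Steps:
k = -1
s(K) = 0 (s(K) = -6 + 6 = 0)
q(T, f) = 0 (q(T, f) = (-T + T)*T = 0*T = 0)
b = -1/383 (b = 1/(-383 + 0) = 1/(-383) = -1/383 ≈ -0.0026110)
(387 - 194/(-413))*(477 + b) = (387 - 194/(-413))*(477 - 1/383) = (387 - 194*(-1/413))*(182690/383) = (387 + 194/413)*(182690/383) = (160025/413)*(182690/383) = 29234967250/158179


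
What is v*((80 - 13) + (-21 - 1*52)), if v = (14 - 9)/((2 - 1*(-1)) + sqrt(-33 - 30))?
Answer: -5/4 + 5*I*sqrt(7)/4 ≈ -1.25 + 3.3072*I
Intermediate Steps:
v = 5/(3 + 3*I*sqrt(7)) (v = 5/((2 + 1) + sqrt(-63)) = 5/(3 + 3*I*sqrt(7)) ≈ 0.20833 - 0.5512*I)
v*((80 - 13) + (-21 - 1*52)) = (5/24 - 5*I*sqrt(7)/24)*((80 - 13) + (-21 - 1*52)) = (5/24 - 5*I*sqrt(7)/24)*(67 + (-21 - 52)) = (5/24 - 5*I*sqrt(7)/24)*(67 - 73) = (5/24 - 5*I*sqrt(7)/24)*(-6) = -5/4 + 5*I*sqrt(7)/4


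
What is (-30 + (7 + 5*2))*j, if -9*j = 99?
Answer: 143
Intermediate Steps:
j = -11 (j = -⅑*99 = -11)
(-30 + (7 + 5*2))*j = (-30 + (7 + 5*2))*(-11) = (-30 + (7 + 10))*(-11) = (-30 + 17)*(-11) = -13*(-11) = 143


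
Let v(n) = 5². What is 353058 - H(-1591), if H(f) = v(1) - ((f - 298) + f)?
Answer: 349553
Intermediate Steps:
v(n) = 25
H(f) = 323 - 2*f (H(f) = 25 - ((f - 298) + f) = 25 - ((-298 + f) + f) = 25 - (-298 + 2*f) = 25 + (298 - 2*f) = 323 - 2*f)
353058 - H(-1591) = 353058 - (323 - 2*(-1591)) = 353058 - (323 + 3182) = 353058 - 1*3505 = 353058 - 3505 = 349553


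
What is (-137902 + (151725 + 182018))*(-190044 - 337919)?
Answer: -103396801883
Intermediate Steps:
(-137902 + (151725 + 182018))*(-190044 - 337919) = (-137902 + 333743)*(-527963) = 195841*(-527963) = -103396801883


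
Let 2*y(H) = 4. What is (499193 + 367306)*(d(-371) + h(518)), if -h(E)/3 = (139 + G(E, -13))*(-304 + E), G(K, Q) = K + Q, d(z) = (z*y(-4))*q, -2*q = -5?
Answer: -359859634197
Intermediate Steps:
q = 5/2 (q = -1/2*(-5) = 5/2 ≈ 2.5000)
y(H) = 2 (y(H) = (1/2)*4 = 2)
d(z) = 5*z (d(z) = (z*2)*(5/2) = (2*z)*(5/2) = 5*z)
h(E) = -3*(-304 + E)*(126 + E) (h(E) = -3*(139 + (E - 13))*(-304 + E) = -3*(139 + (-13 + E))*(-304 + E) = -3*(126 + E)*(-304 + E) = -3*(-304 + E)*(126 + E))
(499193 + 367306)*(d(-371) + h(518)) = (499193 + 367306)*(5*(-371) + (114912 - 3*518**2 + 534*518)) = 866499*(-1855 + (114912 - 3*268324 + 276612)) = 866499*(-1855 + (114912 - 804972 + 276612)) = 866499*(-1855 - 413448) = 866499*(-415303) = -359859634197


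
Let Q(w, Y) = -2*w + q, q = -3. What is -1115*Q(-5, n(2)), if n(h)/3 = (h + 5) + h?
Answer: -7805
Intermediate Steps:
n(h) = 15 + 6*h (n(h) = 3*((h + 5) + h) = 3*((5 + h) + h) = 3*(5 + 2*h) = 15 + 6*h)
Q(w, Y) = -3 - 2*w (Q(w, Y) = -2*w - 3 = -3 - 2*w)
-1115*Q(-5, n(2)) = -1115*(-3 - 2*(-5)) = -1115*(-3 + 10) = -1115*7 = -7805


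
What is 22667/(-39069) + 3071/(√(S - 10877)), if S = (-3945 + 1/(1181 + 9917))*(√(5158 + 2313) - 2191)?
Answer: -22667/39069 + 3071*√11098/√(95804792373 - 43781609*√7471) ≈ 0.48632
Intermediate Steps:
S = 95925505319/11098 - 43781609*√7471/11098 (S = (-3945 + 1/11098)*(√7471 - 2191) = (-3945 + 1/11098)*(-2191 + √7471) = -43781609*(-2191 + √7471)/11098 = 95925505319/11098 - 43781609*√7471/11098 ≈ 8.3025e+6)
22667/(-39069) + 3071/(√(S - 10877)) = 22667/(-39069) + 3071/(√((95925505319/11098 - 43781609*√7471/11098) - 10877)) = 22667*(-1/39069) + 3071/(√(95804792373/11098 - 43781609*√7471/11098)) = -22667/39069 + 3071/√(95804792373/11098 - 43781609*√7471/11098)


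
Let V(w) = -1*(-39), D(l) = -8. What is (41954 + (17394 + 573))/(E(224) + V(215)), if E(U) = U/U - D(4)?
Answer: 59921/48 ≈ 1248.4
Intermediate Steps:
E(U) = 9 (E(U) = U/U - 1*(-8) = 1 + 8 = 9)
V(w) = 39
(41954 + (17394 + 573))/(E(224) + V(215)) = (41954 + (17394 + 573))/(9 + 39) = (41954 + 17967)/48 = 59921*(1/48) = 59921/48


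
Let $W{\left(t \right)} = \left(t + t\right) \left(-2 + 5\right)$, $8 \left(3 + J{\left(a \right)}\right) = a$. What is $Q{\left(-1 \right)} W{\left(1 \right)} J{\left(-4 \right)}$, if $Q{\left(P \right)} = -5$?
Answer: $105$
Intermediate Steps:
$J{\left(a \right)} = -3 + \frac{a}{8}$
$W{\left(t \right)} = 6 t$ ($W{\left(t \right)} = 2 t 3 = 6 t$)
$Q{\left(-1 \right)} W{\left(1 \right)} J{\left(-4 \right)} = - 5 \cdot 6 \cdot 1 \left(-3 + \frac{1}{8} \left(-4\right)\right) = \left(-5\right) 6 \left(-3 - \frac{1}{2}\right) = \left(-30\right) \left(- \frac{7}{2}\right) = 105$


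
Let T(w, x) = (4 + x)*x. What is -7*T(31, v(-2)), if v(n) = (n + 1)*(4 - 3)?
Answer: 21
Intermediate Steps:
v(n) = 1 + n (v(n) = (1 + n)*1 = 1 + n)
T(w, x) = x*(4 + x)
-7*T(31, v(-2)) = -7*(1 - 2)*(4 + (1 - 2)) = -(-7)*(4 - 1) = -(-7)*3 = -7*(-3) = 21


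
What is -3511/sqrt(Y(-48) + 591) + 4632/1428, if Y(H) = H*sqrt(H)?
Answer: 386/119 - 3511*sqrt(3)/(3*sqrt(197 - 64*I*sqrt(3))) ≈ -127.18 - 34.175*I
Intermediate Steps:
Y(H) = H**(3/2)
-3511/sqrt(Y(-48) + 591) + 4632/1428 = -3511/sqrt((-48)**(3/2) + 591) + 4632/1428 = -3511/sqrt(-192*I*sqrt(3) + 591) + 4632*(1/1428) = -3511/sqrt(591 - 192*I*sqrt(3)) + 386/119 = 386/119 - 3511/sqrt(591 - 192*I*sqrt(3))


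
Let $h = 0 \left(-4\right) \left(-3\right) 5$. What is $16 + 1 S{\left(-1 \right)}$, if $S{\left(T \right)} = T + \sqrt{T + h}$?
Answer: $15 + i \approx 15.0 + 1.0 i$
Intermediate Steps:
$h = 0$ ($h = 0 \left(-3\right) 5 = 0 \cdot 5 = 0$)
$S{\left(T \right)} = T + \sqrt{T}$ ($S{\left(T \right)} = T + \sqrt{T + 0} = T + \sqrt{T}$)
$16 + 1 S{\left(-1 \right)} = 16 + 1 \left(-1 + \sqrt{-1}\right) = 16 + 1 \left(-1 + i\right) = 16 - \left(1 - i\right) = 15 + i$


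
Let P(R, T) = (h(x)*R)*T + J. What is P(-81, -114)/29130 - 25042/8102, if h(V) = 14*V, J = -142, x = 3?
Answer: 602889628/59002815 ≈ 10.218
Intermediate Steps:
P(R, T) = -142 + 42*R*T (P(R, T) = ((14*3)*R)*T - 142 = (42*R)*T - 142 = 42*R*T - 142 = -142 + 42*R*T)
P(-81, -114)/29130 - 25042/8102 = (-142 + 42*(-81)*(-114))/29130 - 25042/8102 = (-142 + 387828)*(1/29130) - 25042*1/8102 = 387686*(1/29130) - 12521/4051 = 193843/14565 - 12521/4051 = 602889628/59002815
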